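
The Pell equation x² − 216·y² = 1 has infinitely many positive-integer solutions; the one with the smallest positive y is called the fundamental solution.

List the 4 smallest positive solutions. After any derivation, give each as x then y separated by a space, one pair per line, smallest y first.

485 33
470449 32010
456335045 31049667
442644523201 30118144980

d=216: √d = [14; 1,2,3,2,1,28] (ℓ=6, even), read p_5/q_5
a_0=14:  p_0=14·1+0=14,  q_0=14·0+1=1
a_1=1:  p_1=1·14+1=15,  q_1=1·1+0=1
…
a_4=2:  p_4=2·147+44=338,  q_4=2·10+3=23
a_5=1:  p_5=1·338+147=485,  q_5=1·23+10=33
(x₁, y₁) = (485, 33);  485² − 216·33² = 1 ✓
n=2: (485,33)∘(485,33) = (485·485+216·33·33, 485·33+33·485) = (470449,32010)
n=3: (470449,32010)∘(485,33) = (485·470449+216·33·32010, 485·32010+33·470449) = (456335045,31049667)
n=4: (456335045,31049667)∘(485,33) = (485·456335045+216·33·31049667, 485·31049667+33·456335045) = (442644523201,30118144980)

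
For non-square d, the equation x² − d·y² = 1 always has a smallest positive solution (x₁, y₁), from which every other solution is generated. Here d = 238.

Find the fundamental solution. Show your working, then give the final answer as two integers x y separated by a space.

√238 → a₀=15, period (2,2,1,14,1,2,2,30); ℓ=8 even so k=7
a_0=15:  p_0=15·1+0=15,  q_0=15·0+1=1
…
a_4=14:  p_4=14·108+77=1589,  q_4=14·7+5=103
…
a_6=2:  p_6=2·1697+1589=4983,  q_6=2·110+103=323
a_7=2:  p_7=2·4983+1697=11663,  q_7=2·323+110=756
→ (11663, 756).  Check: 11663²=136025569, 238·756²=136025568, difference 1.

11663 756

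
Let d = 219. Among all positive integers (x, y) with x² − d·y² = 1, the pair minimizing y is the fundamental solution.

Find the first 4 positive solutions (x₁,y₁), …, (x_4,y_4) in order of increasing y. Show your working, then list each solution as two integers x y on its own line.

d=219: √d = [14; 1,3,1,28] (ℓ=4, even), read p_3/q_3
k=0  a_k=14  p_k/q_k = 14/1
k=1  a_k=1  p_k/q_k = 15/1
k=2  a_k=3  p_k/q_k = 59/4
k=3  a_k=1  p_k/q_k = 74/5
fundamental: x₁=74, y₁=5  (since 5476 − 219·25 = 1)
(x_2, y_2) = (74·74 + 219·5·5, 74·5 + 5·74) = (10951, 740)
(x_3, y_3) = (74·10951 + 219·5·740, 74·740 + 5·10951) = (1620674, 109515)
(x_4, y_4) = (74·1620674 + 219·5·109515, 74·109515 + 5·1620674) = (239848801, 16207480)

74 5
10951 740
1620674 109515
239848801 16207480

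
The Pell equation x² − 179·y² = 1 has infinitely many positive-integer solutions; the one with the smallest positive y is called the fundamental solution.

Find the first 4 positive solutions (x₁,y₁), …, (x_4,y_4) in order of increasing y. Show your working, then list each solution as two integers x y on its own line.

4190210 313191
35115719688199 2624672120220
294284479589372473370 21995854729733779209
2466227538440333747559727201 184334500894152933286567560

√179 → a₀=13, period (2,1,1,1,3,…,1,2,26); ℓ=14 even so k=13
i=0: a=13 ⇒ p=13, q=1
…
i=5: a=3 ⇒ p=388, q=29
i=6: a=5 ⇒ p=2047, q=153
…
i=10: a=1 ⇒ p=575167, q=42990
…
i=12: a=1 ⇒ p=1588459, q=118727
i=13: a=2 ⇒ p=4190210, q=313191
→ (4190210, 313191).  Check: 4190210²=17557859844100, 179·313191²=17557859844099, difference 1.
(4190210+313191√179)^2 = 35115719688199 + 2624672120220√179
(4190210+313191√179)^3 = 294284479589372473370 + 21995854729733779209√179
(4190210+313191√179)^4 = 2466227538440333747559727201 + 184334500894152933286567560√179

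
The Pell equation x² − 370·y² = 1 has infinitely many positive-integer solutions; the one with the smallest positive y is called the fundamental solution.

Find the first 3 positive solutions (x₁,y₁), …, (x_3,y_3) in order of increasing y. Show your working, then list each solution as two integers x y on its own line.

[19; 4,4,38] for √370; ℓ=3 ⇒ convergent index 5
i=0: a=19 ⇒ p=19, q=1
i=1: a=4 ⇒ p=77, q=4
i=2: a=4 ⇒ p=327, q=17
i=3: a=38 ⇒ p=12503, q=650
i=4: a=4 ⇒ p=50339, q=2617
i=5: a=4 ⇒ p=213859, q=11118
fundamental: x₁=213859, y₁=11118  (since 45735671881 − 370·123609924 = 1)
k=2:  x_2 = 213859·213859+370·11118·11118 = 91471343761,  y_2 = 213859·11118+11118·213859 = 4755368724
k=3:  x_3 = 213859·91471343761+370·11118·4755368724 = 39123940210553539,  y_3 = 213859·4755368724+11118·91471343761 = 2033956799880714

213859 11118
91471343761 4755368724
39123940210553539 2033956799880714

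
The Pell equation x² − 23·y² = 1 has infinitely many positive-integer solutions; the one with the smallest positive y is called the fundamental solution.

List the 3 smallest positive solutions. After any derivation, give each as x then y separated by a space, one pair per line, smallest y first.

√23 = [4; 1,3,1,8, …], period ℓ=4 (even) → k=3
i=0: a=4 ⇒ p=4, q=1
i=1: a=1 ⇒ p=5, q=1
i=2: a=3 ⇒ p=19, q=4
i=3: a=1 ⇒ p=24, q=5
(x₁, y₁) = (24, 5);  24² − 23·5² = 1 ✓
(24+5√23)^2 = 1151 + 240√23
(24+5√23)^3 = 55224 + 11515√23

24 5
1151 240
55224 11515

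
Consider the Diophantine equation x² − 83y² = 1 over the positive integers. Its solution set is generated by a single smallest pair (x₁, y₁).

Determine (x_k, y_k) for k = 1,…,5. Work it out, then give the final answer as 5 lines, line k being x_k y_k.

[9; 9,18] for √83; ℓ=2 ⇒ convergent index 1
k=0  a_k=9  p_k/q_k = 9/1
k=1  a_k=9  p_k/q_k = 82/9
fundamental: x₁=82, y₁=9  (since 6724 − 83·81 = 1)
n=2: (82,9)∘(82,9) = (82·82+83·9·9, 82·9+9·82) = (13447,1476)
n=3: (13447,1476)∘(82,9) = (82·13447+83·9·1476, 82·1476+9·13447) = (2205226,242055)
n=4: (2205226,242055)∘(82,9) = (82·2205226+83·9·242055, 82·242055+9·2205226) = (361643617,39695544)
n=5: (361643617,39695544)∘(82,9) = (82·361643617+83·9·39695544, 82·39695544+9·361643617) = (59307347962,6509827161)

82 9
13447 1476
2205226 242055
361643617 39695544
59307347962 6509827161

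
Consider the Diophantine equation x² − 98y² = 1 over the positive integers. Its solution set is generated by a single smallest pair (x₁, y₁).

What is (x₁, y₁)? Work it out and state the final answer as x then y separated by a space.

√98 = [9; 1,8,1,18, …], period ℓ=4 (even) → k=3
k=0  a_k=9  p_k/q_k = 9/1
…
k=2  a_k=8  p_k/q_k = 89/9
k=3  a_k=1  p_k/q_k = 99/10
fundamental: x₁=99, y₁=10  (since 9801 − 98·100 = 1)

99 10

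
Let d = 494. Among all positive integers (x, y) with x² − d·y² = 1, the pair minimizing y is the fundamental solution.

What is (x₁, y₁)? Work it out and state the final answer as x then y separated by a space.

73035 3286

d=494: √d = [22; 4,2,2,1,2,1,2,2,4,44] (ℓ=10, even), read p_9/q_9
k=0  a_k=22  p_k/q_k = 22/1
…
k=2  a_k=2  p_k/q_k = 200/9
k=3  a_k=2  p_k/q_k = 489/22
k=4  a_k=1  p_k/q_k = 689/31
k=5  a_k=2  p_k/q_k = 1867/84
…
k=7  a_k=2  p_k/q_k = 6979/314
k=8  a_k=2  p_k/q_k = 16514/743
k=9  a_k=4  p_k/q_k = 73035/3286
fundamental: x₁=73035, y₁=3286  (since 5334111225 − 494·10797796 = 1)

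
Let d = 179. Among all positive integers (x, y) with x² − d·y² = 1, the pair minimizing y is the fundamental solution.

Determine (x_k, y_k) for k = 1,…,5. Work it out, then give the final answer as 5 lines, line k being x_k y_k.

4190210 313191
35115719688199 2624672120220
294284479589372473370 21995854729733779209
2466227538440333747559727201 184334500894152933286567560
20668022587695847460244899657331050 1544800537983355129318686777395991

[13; 2,1,1,1,3,…,1,2,26] for √179; ℓ=14 ⇒ convergent index 13
a_0=13:  p_0=13·1+0=13,  q_0=13·0+1=1
…
a_4=1:  p_4=1·67+40=107,  q_4=1·5+3=8
…
a_9=3:  p_9=3·137042+26999=438125,  q_9=3·10243+2018=32747
…
a_11=1:  p_11=1·575167+438125=1013292,  q_11=1·42990+32747=75737
a_12=1:  p_12=1·1013292+575167=1588459,  q_12=1·75737+42990=118727
a_13=2:  p_13=2·1588459+1013292=4190210,  q_13=2·118727+75737=313191
(x₁, y₁) = (4190210, 313191);  4190210² − 179·313191² = 1 ✓
(4190210+313191√179)^2 = 35115719688199 + 2624672120220√179
(4190210+313191√179)^3 = 294284479589372473370 + 21995854729733779209√179
(4190210+313191√179)^4 = 2466227538440333747559727201 + 184334500894152933286567560√179
(4190210+313191√179)^5 = 20668022587695847460244899657331050 + 1544800537983355129318686777395991√179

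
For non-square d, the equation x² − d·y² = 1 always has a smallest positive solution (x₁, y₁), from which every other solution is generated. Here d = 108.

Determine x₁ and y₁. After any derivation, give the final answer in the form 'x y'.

[10; 2,1,1,4,1,1,2,20] for √108; ℓ=8 ⇒ convergent index 7
k=0  a_k=10  p_k/q_k = 10/1
…
k=2  a_k=1  p_k/q_k = 31/3
k=3  a_k=1  p_k/q_k = 52/5
k=4  a_k=4  p_k/q_k = 239/23
k=5  a_k=1  p_k/q_k = 291/28
k=6  a_k=1  p_k/q_k = 530/51
k=7  a_k=2  p_k/q_k = 1351/130
fundamental: x₁=1351, y₁=130  (since 1825201 − 108·16900 = 1)

1351 130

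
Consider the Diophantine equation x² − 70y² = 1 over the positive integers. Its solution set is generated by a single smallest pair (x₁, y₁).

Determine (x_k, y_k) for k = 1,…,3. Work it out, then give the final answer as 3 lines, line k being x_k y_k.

251 30
126001 15060
63252251 7560090

√70 = [8; 2,1,2,1,2,16, …], period ℓ=6 (even) → k=5
k=0  a_k=8  p_k/q_k = 8/1
…
k=4  a_k=1  p_k/q_k = 92/11
k=5  a_k=2  p_k/q_k = 251/30
fundamental: x₁=251, y₁=30  (since 63001 − 70·900 = 1)
n=2: (251,30)∘(251,30) = (251·251+70·30·30, 251·30+30·251) = (126001,15060)
n=3: (126001,15060)∘(251,30) = (251·126001+70·30·15060, 251·15060+30·126001) = (63252251,7560090)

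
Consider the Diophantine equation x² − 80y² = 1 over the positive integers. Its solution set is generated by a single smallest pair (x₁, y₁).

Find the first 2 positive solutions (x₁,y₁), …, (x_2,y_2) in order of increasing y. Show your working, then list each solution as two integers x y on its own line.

9 1
161 18

d=80: √d = [8; 1,16] (ℓ=2, even), read p_1/q_1
step 0: (8, 1)  from 8·(1,0) + (0,1)
step 1: (9, 1)  from 1·(8,1) + (1,0)
fundamental: x₁=9, y₁=1  (since 81 − 80·1 = 1)
(x_2, y_2) = (9·9 + 80·1·1, 9·1 + 1·9) = (161, 18)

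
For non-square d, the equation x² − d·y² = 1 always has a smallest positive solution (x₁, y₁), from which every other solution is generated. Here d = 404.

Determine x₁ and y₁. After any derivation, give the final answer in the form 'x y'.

[20; 10,40] for √404; ℓ=2 ⇒ convergent index 1
step 0: (20, 1)  from 20·(1,0) + (0,1)
step 1: (201, 10)  from 10·(20,1) + (1,0)
(x₁, y₁) = (201, 10);  201² − 404·10² = 1 ✓

201 10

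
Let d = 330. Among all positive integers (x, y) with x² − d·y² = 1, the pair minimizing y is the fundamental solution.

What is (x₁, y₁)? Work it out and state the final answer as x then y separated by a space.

109 6

√330 → a₀=18, period (6,36); ℓ=2 even so k=1
a_0=18:  p_0=18·1+0=18,  q_0=18·0+1=1
a_1=6:  p_1=6·18+1=109,  q_1=6·1+0=6
(x₁, y₁) = (109, 6);  109² − 330·6² = 1 ✓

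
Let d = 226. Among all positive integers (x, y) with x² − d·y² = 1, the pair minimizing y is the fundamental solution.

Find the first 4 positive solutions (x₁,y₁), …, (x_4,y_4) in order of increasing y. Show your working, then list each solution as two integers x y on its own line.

[15; 30] for √226; ℓ=1 ⇒ convergent index 1
a_0=15:  p_0=15·1+0=15,  q_0=15·0+1=1
a_1=30:  p_1=30·15+1=451,  q_1=30·1+0=30
→ (451, 30).  Check: 451²=203401, 226·30²=203400, difference 1.
k=2:  x_2 = 451·451+226·30·30 = 406801,  y_2 = 451·30+30·451 = 27060
k=3:  x_3 = 451·406801+226·30·27060 = 366934051,  y_3 = 451·27060+30·406801 = 24408090
k=4:  x_4 = 451·366934051+226·30·24408090 = 330974107201,  y_4 = 451·24408090+30·366934051 = 22016070120

451 30
406801 27060
366934051 24408090
330974107201 22016070120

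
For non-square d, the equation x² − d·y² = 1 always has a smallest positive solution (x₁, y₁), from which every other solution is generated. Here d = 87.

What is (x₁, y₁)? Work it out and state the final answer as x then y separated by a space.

28 3

√87 → a₀=9, period (3,18); ℓ=2 even so k=1
a_0=9:  p_0=9·1+0=9,  q_0=9·0+1=1
a_1=3:  p_1=3·9+1=28,  q_1=3·1+0=3
→ (28, 3).  Check: 28²=784, 87·3²=783, difference 1.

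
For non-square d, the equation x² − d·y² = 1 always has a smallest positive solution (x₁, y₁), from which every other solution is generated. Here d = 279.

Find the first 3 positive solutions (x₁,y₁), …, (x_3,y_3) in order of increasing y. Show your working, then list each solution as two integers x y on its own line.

1520 91
4620799 276640
14047227440 840985509

d=279: √d = [16; 1,2,2,1,2,2,1,32] (ℓ=8, even), read p_7/q_7
k=0  a_k=16  p_k/q_k = 16/1
k=1  a_k=1  p_k/q_k = 17/1
k=2  a_k=2  p_k/q_k = 50/3
k=3  a_k=2  p_k/q_k = 117/7
k=4  a_k=1  p_k/q_k = 167/10
…
k=6  a_k=2  p_k/q_k = 1069/64
k=7  a_k=1  p_k/q_k = 1520/91
fundamental: x₁=1520, y₁=91  (since 2310400 − 279·8281 = 1)
(1520+91√279)^2 = 4620799 + 276640√279
(1520+91√279)^3 = 14047227440 + 840985509√279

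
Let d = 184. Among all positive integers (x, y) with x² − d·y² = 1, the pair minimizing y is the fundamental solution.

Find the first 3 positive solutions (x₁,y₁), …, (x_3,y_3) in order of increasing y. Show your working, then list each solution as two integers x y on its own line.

24335 1794
1184384449 87313980
57643991108495 4249571404806

d=184: √d = [13; 1,1,3,2,1,2,1,2,3,1,1,26] (ℓ=12, even), read p_11/q_11
i=0: a=13 ⇒ p=13, q=1
…
i=2: a=1 ⇒ p=27, q=2
i=3: a=3 ⇒ p=95, q=7
i=4: a=2 ⇒ p=217, q=16
i=5: a=1 ⇒ p=312, q=23
…
i=7: a=1 ⇒ p=1153, q=85
…
i=10: a=1 ⇒ p=13741, q=1013
i=11: a=1 ⇒ p=24335, q=1794
(x₁, y₁) = (24335, 1794);  24335² − 184·1794² = 1 ✓
k=2:  x_2 = 24335·24335+184·1794·1794 = 1184384449,  y_2 = 24335·1794+1794·24335 = 87313980
k=3:  x_3 = 24335·1184384449+184·1794·87313980 = 57643991108495,  y_3 = 24335·87313980+1794·1184384449 = 4249571404806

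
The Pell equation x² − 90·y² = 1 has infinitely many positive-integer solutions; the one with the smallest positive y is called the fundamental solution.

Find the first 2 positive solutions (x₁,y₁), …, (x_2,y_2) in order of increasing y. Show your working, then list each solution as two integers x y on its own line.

19 2
721 76

√90 = [9; 2,18, …], period ℓ=2 (even) → k=1
k=0  a_k=9  p_k/q_k = 9/1
k=1  a_k=2  p_k/q_k = 19/2
(x₁, y₁) = (19, 2);  19² − 90·2² = 1 ✓
k=2:  x_2 = 19·19+90·2·2 = 721,  y_2 = 19·2+2·19 = 76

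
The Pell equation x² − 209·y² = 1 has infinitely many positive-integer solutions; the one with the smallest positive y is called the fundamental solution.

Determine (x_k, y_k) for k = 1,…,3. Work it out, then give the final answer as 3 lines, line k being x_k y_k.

√209 = [14; 2,5,3,2,3,5,2,28, …], period ℓ=8 (even) → k=7
i=0: a=14 ⇒ p=14, q=1
…
i=3: a=3 ⇒ p=506, q=35
…
i=6: a=5 ⇒ p=21266, q=1471
i=7: a=2 ⇒ p=46551, q=3220
(x₁, y₁) = (46551, 3220);  46551² − 209·3220² = 1 ✓
k=2:  x_2 = 46551·46551+209·3220·3220 = 4333991201,  y_2 = 46551·3220+3220·46551 = 299788440
k=3:  x_3 = 46551·4333991201+209·3220·299788440 = 403503248748951,  y_3 = 46551·299788440+3220·4333991201 = 27910903337660

46551 3220
4333991201 299788440
403503248748951 27910903337660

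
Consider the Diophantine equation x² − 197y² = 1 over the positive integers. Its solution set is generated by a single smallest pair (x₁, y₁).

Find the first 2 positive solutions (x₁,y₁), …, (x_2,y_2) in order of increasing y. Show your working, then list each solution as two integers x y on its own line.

[14; 28] for √197; ℓ=1 ⇒ convergent index 1
a_0=14:  p_0=14·1+0=14,  q_0=14·0+1=1
a_1=28:  p_1=28·14+1=393,  q_1=28·1+0=28
→ (393, 28).  Check: 393²=154449, 197·28²=154448, difference 1.
k=2:  x_2 = 393·393+197·28·28 = 308897,  y_2 = 393·28+28·393 = 22008

393 28
308897 22008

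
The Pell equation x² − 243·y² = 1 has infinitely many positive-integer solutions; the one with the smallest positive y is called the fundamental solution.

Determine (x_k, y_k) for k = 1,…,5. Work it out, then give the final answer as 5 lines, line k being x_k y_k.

d=243: √d = [15; 1,1,2,3,15,3,2,1,1,30] (ℓ=10, even), read p_9/q_9
a_0=15:  p_0=15·1+0=15,  q_0=15·0+1=1
…
a_3=2:  p_3=2·31+16=78,  q_3=2·2+1=5
a_4=3:  p_4=3·78+31=265,  q_4=3·5+2=17
a_5=15:  p_5=15·265+78=4053,  q_5=15·17+5=260
a_6=3:  p_6=3·4053+265=12424,  q_6=3·260+17=797
a_7=2:  p_7=2·12424+4053=28901,  q_7=2·797+260=1854
a_8=1:  p_8=1·28901+12424=41325,  q_8=1·1854+797=2651
a_9=1:  p_9=1·41325+28901=70226,  q_9=1·2651+1854=4505
→ (70226, 4505).  Check: 70226²=4931691076, 243·4505²=4931691075, difference 1.
(70226+4505√243)^2 = 9863382151 + 632736260√243
(70226+4505√243)^3 = 1385331749802026 + 88869073185015√243
(70226+4505√243)^4 = 194572614913330773601 + 12481839066348990520√243
(70226+4505√243)^5 = 27328112908421802064005626 + 1753099260457979343330025√243

70226 4505
9863382151 632736260
1385331749802026 88869073185015
194572614913330773601 12481839066348990520
27328112908421802064005626 1753099260457979343330025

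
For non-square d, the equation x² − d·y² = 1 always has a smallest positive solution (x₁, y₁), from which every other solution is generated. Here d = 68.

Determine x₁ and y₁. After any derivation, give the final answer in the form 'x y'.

33 4

d=68: √d = [8; 4,16] (ℓ=2, even), read p_1/q_1
k=0  a_k=8  p_k/q_k = 8/1
k=1  a_k=4  p_k/q_k = 33/4
(x₁, y₁) = (33, 4);  33² − 68·4² = 1 ✓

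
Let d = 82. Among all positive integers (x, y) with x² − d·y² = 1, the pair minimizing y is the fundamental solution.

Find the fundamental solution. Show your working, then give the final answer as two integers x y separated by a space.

√82 → a₀=9, period (18); ℓ=1 odd so k=1
a_0=9:  p_0=9·1+0=9,  q_0=9·0+1=1
a_1=18:  p_1=18·9+1=163,  q_1=18·1+0=18
(x₁, y₁) = (163, 18);  163² − 82·18² = 1 ✓

163 18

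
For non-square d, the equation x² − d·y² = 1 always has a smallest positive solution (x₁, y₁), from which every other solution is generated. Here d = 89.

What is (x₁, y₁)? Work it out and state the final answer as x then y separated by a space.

500001 53000

√89 → a₀=9, period (2,3,3,2,18); ℓ=5 odd so k=9
a_0=9:  p_0=9·1+0=9,  q_0=9·0+1=1
…
a_4=2:  p_4=2·217+66=500,  q_4=2·23+7=53
a_5=18:  p_5=18·500+217=9217,  q_5=18·53+23=977
a_6=2:  p_6=2·9217+500=18934,  q_6=2·977+53=2007
…
a_8=3:  p_8=3·66019+18934=216991,  q_8=3·6998+2007=23001
a_9=2:  p_9=2·216991+66019=500001,  q_9=2·23001+6998=53000
fundamental: x₁=500001, y₁=53000  (since 250001000001 − 89·2809000000 = 1)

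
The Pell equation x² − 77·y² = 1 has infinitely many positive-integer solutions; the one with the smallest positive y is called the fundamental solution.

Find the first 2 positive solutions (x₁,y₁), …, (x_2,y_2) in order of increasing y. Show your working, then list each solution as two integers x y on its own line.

d=77: √d = [8; 1,3,2,3,1,16] (ℓ=6, even), read p_5/q_5
k=0  a_k=8  p_k/q_k = 8/1
k=1  a_k=1  p_k/q_k = 9/1
k=2  a_k=3  p_k/q_k = 35/4
k=3  a_k=2  p_k/q_k = 79/9
k=4  a_k=3  p_k/q_k = 272/31
k=5  a_k=1  p_k/q_k = 351/40
fundamental: x₁=351, y₁=40  (since 123201 − 77·1600 = 1)
(351+40√77)^2 = 246401 + 28080√77

351 40
246401 28080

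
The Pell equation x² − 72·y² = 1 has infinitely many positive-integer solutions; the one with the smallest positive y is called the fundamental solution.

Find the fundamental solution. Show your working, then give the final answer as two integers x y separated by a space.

d=72: √d = [8; 2,16] (ℓ=2, even), read p_1/q_1
i=0: a=8 ⇒ p=8, q=1
i=1: a=2 ⇒ p=17, q=2
fundamental: x₁=17, y₁=2  (since 289 − 72·4 = 1)

17 2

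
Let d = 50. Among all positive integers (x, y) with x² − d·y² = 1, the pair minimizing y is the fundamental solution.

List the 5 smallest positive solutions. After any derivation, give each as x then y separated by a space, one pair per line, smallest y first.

99 14
19601 2772
3880899 548842
768398401 108667944
152139002499 21515704070

[7; 14] for √50; ℓ=1 ⇒ convergent index 1
step 0: (7, 1)  from 7·(1,0) + (0,1)
step 1: (99, 14)  from 14·(7,1) + (1,0)
(x₁, y₁) = (99, 14);  99² − 50·14² = 1 ✓
(x_2, y_2) = (99·99 + 50·14·14, 99·14 + 14·99) = (19601, 2772)
(x_3, y_3) = (99·19601 + 50·14·2772, 99·2772 + 14·19601) = (3880899, 548842)
(x_4, y_4) = (99·3880899 + 50·14·548842, 99·548842 + 14·3880899) = (768398401, 108667944)
(x_5, y_5) = (99·768398401 + 50·14·108667944, 99·108667944 + 14·768398401) = (152139002499, 21515704070)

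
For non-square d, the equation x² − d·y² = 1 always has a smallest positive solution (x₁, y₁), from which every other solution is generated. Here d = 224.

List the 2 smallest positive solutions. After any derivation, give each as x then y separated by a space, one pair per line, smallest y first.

15 1
449 30

[14; 1,28] for √224; ℓ=2 ⇒ convergent index 1
i=0: a=14 ⇒ p=14, q=1
i=1: a=1 ⇒ p=15, q=1
fundamental: x₁=15, y₁=1  (since 225 − 224·1 = 1)
n=2: (15,1)∘(15,1) = (15·15+224·1·1, 15·1+1·15) = (449,30)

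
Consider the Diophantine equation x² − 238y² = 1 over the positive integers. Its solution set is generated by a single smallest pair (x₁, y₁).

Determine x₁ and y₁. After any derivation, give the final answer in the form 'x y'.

d=238: √d = [15; 2,2,1,14,1,2,2,30] (ℓ=8, even), read p_7/q_7
step 0: (15, 1)  from 15·(1,0) + (0,1)
step 1: (31, 2)  from 2·(15,1) + (1,0)
step 2: (77, 5)  from 2·(31,2) + (15,1)
…
step 4: (1589, 103)  from 14·(108,7) + (77,5)
step 5: (1697, 110)  from 1·(1589,103) + (108,7)
step 6: (4983, 323)  from 2·(1697,110) + (1589,103)
step 7: (11663, 756)  from 2·(4983,323) + (1697,110)
(x₁, y₁) = (11663, 756);  11663² − 238·756² = 1 ✓

11663 756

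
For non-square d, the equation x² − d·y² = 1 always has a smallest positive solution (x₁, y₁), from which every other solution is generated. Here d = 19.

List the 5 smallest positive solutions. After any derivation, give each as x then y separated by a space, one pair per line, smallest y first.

[4; 2,1,3,1,2,8] for √19; ℓ=6 ⇒ convergent index 5
a_0=4:  p_0=4·1+0=4,  q_0=4·0+1=1
a_1=2:  p_1=2·4+1=9,  q_1=2·1+0=2
a_2=1:  p_2=1·9+4=13,  q_2=1·2+1=3
a_3=3:  p_3=3·13+9=48,  q_3=3·3+2=11
a_4=1:  p_4=1·48+13=61,  q_4=1·11+3=14
a_5=2:  p_5=2·61+48=170,  q_5=2·14+11=39
(x₁, y₁) = (170, 39);  170² − 19·39² = 1 ✓
(x_2, y_2) = (170·170 + 19·39·39, 170·39 + 39·170) = (57799, 13260)
(x_3, y_3) = (170·57799 + 19·39·13260, 170·13260 + 39·57799) = (19651490, 4508361)
(x_4, y_4) = (170·19651490 + 19·39·4508361, 170·4508361 + 39·19651490) = (6681448801, 1532829480)
(x_5, y_5) = (170·6681448801 + 19·39·1532829480, 170·1532829480 + 39·6681448801) = (2271672940850, 521157514839)

170 39
57799 13260
19651490 4508361
6681448801 1532829480
2271672940850 521157514839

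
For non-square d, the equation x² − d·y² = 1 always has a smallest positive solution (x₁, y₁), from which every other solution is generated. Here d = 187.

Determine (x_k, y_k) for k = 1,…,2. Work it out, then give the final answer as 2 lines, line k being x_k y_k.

√187 → a₀=13, period (1,2,13,2,1,26); ℓ=6 even so k=5
k=0  a_k=13  p_k/q_k = 13/1
…
k=4  a_k=2  p_k/q_k = 1135/83
k=5  a_k=1  p_k/q_k = 1682/123
fundamental: x₁=1682, y₁=123  (since 2829124 − 187·15129 = 1)
k=2:  x_2 = 1682·1682+187·123·123 = 5658247,  y_2 = 1682·123+123·1682 = 413772

1682 123
5658247 413772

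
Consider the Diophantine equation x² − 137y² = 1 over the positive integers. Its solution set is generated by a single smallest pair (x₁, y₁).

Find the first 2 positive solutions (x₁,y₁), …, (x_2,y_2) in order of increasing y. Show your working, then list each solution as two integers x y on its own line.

6083073 519712
74007554246657 6322892069952

d=137: √d = [11; 1,2,2,1,1,2,2,1,22] (ℓ=9, odd), read p_17/q_17
a_0=11:  p_0=11·1+0=11,  q_0=11·0+1=1
a_1=1:  p_1=1·11+1=12,  q_1=1·1+0=1
a_2=2:  p_2=2·12+11=35,  q_2=2·1+1=3
a_3=2:  p_3=2·35+12=82,  q_3=2·3+1=7
a_4=1:  p_4=1·82+35=117,  q_4=1·7+3=10
a_5=1:  p_5=1·117+82=199,  q_5=1·10+7=17
…
a_7=2:  p_7=2·515+199=1229,  q_7=2·44+17=105
a_8=1:  p_8=1·1229+515=1744,  q_8=1·105+44=149
a_9=22:  p_9=22·1744+1229=39597,  q_9=22·149+105=3383
…
a_13=1:  p_13=1·285899+122279=408178,  q_13=1·24426+10447=34873
…
a_16=2:  p_16=2·1796332+694077=4286741,  q_16=2·153471+59299=366241
a_17=1:  p_17=1·4286741+1796332=6083073,  q_17=1·366241+153471=519712
(x₁, y₁) = (6083073, 519712);  6083073² − 137·519712² = 1 ✓
(6083073+519712√137)^2 = 74007554246657 + 6322892069952√137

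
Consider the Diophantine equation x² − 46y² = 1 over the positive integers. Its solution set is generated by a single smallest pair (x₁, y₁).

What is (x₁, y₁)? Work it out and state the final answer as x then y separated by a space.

√46 = [6; 1,3,1,1,2,6,2,1,1,3,1,12, …], period ℓ=12 (even) → k=11
step 0: (6, 1)  from 6·(1,0) + (0,1)
step 1: (7, 1)  from 1·(6,1) + (1,0)
step 2: (27, 4)  from 3·(7,1) + (6,1)
…
step 4: (61, 9)  from 1·(34,5) + (27,4)
…
step 6: (997, 147)  from 6·(156,23) + (61,9)
step 7: (2150, 317)  from 2·(997,147) + (156,23)
step 8: (3147, 464)  from 1·(2150,317) + (997,147)
step 9: (5297, 781)  from 1·(3147,464) + (2150,317)
step 10: (19038, 2807)  from 3·(5297,781) + (3147,464)
step 11: (24335, 3588)  from 1·(19038,2807) + (5297,781)
→ (24335, 3588).  Check: 24335²=592192225, 46·3588²=592192224, difference 1.

24335 3588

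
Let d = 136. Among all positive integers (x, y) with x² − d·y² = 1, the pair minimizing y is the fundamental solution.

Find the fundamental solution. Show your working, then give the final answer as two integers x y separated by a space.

35 3

[11; 1,1,1,22] for √136; ℓ=4 ⇒ convergent index 3
k=0  a_k=11  p_k/q_k = 11/1
k=1  a_k=1  p_k/q_k = 12/1
k=2  a_k=1  p_k/q_k = 23/2
k=3  a_k=1  p_k/q_k = 35/3
→ (35, 3).  Check: 35²=1225, 136·3²=1224, difference 1.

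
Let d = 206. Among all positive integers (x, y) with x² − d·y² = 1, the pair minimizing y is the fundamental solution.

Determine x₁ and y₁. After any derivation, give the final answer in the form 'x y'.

√206 → a₀=14, period (2,1,5,14,5,1,2,28); ℓ=8 even so k=7
i=0: a=14 ⇒ p=14, q=1
…
i=3: a=5 ⇒ p=244, q=17
…
i=6: a=1 ⇒ p=20998, q=1463
i=7: a=2 ⇒ p=59535, q=4148
→ (59535, 4148).  Check: 59535²=3544416225, 206·4148²=3544416224, difference 1.

59535 4148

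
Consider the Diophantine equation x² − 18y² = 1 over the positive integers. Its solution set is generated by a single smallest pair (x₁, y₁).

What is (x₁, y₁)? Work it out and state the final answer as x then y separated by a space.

17 4

[4; 4,8] for √18; ℓ=2 ⇒ convergent index 1
a_0=4:  p_0=4·1+0=4,  q_0=4·0+1=1
a_1=4:  p_1=4·4+1=17,  q_1=4·1+0=4
fundamental: x₁=17, y₁=4  (since 289 − 18·16 = 1)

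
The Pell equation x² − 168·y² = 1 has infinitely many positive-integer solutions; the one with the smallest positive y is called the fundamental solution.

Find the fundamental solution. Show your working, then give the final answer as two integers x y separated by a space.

√168 = [12; 1,24, …], period ℓ=2 (even) → k=1
a_0=12:  p_0=12·1+0=12,  q_0=12·0+1=1
a_1=1:  p_1=1·12+1=13,  q_1=1·1+0=1
fundamental: x₁=13, y₁=1  (since 169 − 168·1 = 1)

13 1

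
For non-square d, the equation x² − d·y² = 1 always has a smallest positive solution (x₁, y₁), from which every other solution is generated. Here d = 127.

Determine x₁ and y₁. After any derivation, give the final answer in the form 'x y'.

d=127: √d = [11; 3,1,2,2,7,11,7,2,2,1,3,22] (ℓ=12, even), read p_11/q_11
k=0  a_k=11  p_k/q_k = 11/1
k=1  a_k=3  p_k/q_k = 34/3
…
k=3  a_k=2  p_k/q_k = 124/11
…
k=5  a_k=7  p_k/q_k = 2175/193
k=6  a_k=11  p_k/q_k = 24218/2149
k=7  a_k=7  p_k/q_k = 171701/15236
k=8  a_k=2  p_k/q_k = 367620/32621
k=9  a_k=2  p_k/q_k = 906941/80478
k=10  a_k=1  p_k/q_k = 1274561/113099
k=11  a_k=3  p_k/q_k = 4730624/419775
(x₁, y₁) = (4730624, 419775);  4730624² − 127·419775² = 1 ✓

4730624 419775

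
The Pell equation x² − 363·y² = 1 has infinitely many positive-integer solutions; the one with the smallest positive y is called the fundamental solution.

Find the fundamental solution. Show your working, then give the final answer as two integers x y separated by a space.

362 19

√363 = [19; 19,38, …], period ℓ=2 (even) → k=1
k=0  a_k=19  p_k/q_k = 19/1
k=1  a_k=19  p_k/q_k = 362/19
fundamental: x₁=362, y₁=19  (since 131044 − 363·361 = 1)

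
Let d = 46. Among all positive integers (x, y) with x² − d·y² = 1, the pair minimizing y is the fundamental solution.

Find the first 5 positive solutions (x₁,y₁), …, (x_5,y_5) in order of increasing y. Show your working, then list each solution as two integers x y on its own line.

√46 → a₀=6, period (1,3,1,1,2,6,2,1,1,3,1,12); ℓ=12 even so k=11
step 0: (6, 1)  from 6·(1,0) + (0,1)
step 1: (7, 1)  from 1·(6,1) + (1,0)
step 2: (27, 4)  from 3·(7,1) + (6,1)
step 3: (34, 5)  from 1·(27,4) + (7,1)
step 4: (61, 9)  from 1·(34,5) + (27,4)
step 5: (156, 23)  from 2·(61,9) + (34,5)
…
step 7: (2150, 317)  from 2·(997,147) + (156,23)
step 8: (3147, 464)  from 1·(2150,317) + (997,147)
…
step 10: (19038, 2807)  from 3·(5297,781) + (3147,464)
step 11: (24335, 3588)  from 1·(19038,2807) + (5297,781)
→ (24335, 3588).  Check: 24335²=592192225, 46·3588²=592192224, difference 1.
k=2:  x_2 = 24335·24335+46·3588·3588 = 1184384449,  y_2 = 24335·3588+3588·24335 = 174627960
k=3:  x_3 = 24335·1184384449+46·3588·174627960 = 57643991108495,  y_3 = 24335·174627960+3588·1184384449 = 8499142809612
k=4:  x_4 = 24335·57643991108495+46·3588·8499142809612 = 2805533046066067201,  y_4 = 24335·8499142809612+3588·57643991108495 = 413653280369188080
k=5:  x_5 = 24335·2805533046066067201+46·3588·413653280369188080 = 136545293294391499564175,  y_5 = 24335·413653280369188080+3588·2805533046066067201 = 20132505147069241043988

24335 3588
1184384449 174627960
57643991108495 8499142809612
2805533046066067201 413653280369188080
136545293294391499564175 20132505147069241043988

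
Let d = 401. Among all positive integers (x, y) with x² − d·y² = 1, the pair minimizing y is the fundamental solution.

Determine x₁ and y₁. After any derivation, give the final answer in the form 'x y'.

√401 → a₀=20, period (40); ℓ=1 odd so k=1
a_0=20:  p_0=20·1+0=20,  q_0=20·0+1=1
a_1=40:  p_1=40·20+1=801,  q_1=40·1+0=40
(x₁, y₁) = (801, 40);  801² − 401·40² = 1 ✓

801 40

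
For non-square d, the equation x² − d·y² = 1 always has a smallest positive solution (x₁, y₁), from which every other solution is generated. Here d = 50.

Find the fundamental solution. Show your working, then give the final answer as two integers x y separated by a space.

√50 = [7; 14, …], period ℓ=1 (odd) → k=1
i=0: a=7 ⇒ p=7, q=1
i=1: a=14 ⇒ p=99, q=14
fundamental: x₁=99, y₁=14  (since 9801 − 50·196 = 1)

99 14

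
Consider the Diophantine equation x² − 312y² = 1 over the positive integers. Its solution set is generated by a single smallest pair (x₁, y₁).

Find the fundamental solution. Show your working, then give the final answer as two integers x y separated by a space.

53 3

d=312: √d = [17; 1,1,1,34] (ℓ=4, even), read p_3/q_3
a_0=17:  p_0=17·1+0=17,  q_0=17·0+1=1
…
a_2=1:  p_2=1·18+17=35,  q_2=1·1+1=2
a_3=1:  p_3=1·35+18=53,  q_3=1·2+1=3
(x₁, y₁) = (53, 3);  53² − 312·3² = 1 ✓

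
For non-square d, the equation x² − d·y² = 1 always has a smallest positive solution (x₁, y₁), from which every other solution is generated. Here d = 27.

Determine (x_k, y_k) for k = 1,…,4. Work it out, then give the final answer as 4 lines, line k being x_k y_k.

d=27: √d = [5; 5,10] (ℓ=2, even), read p_1/q_1
i=0: a=5 ⇒ p=5, q=1
i=1: a=5 ⇒ p=26, q=5
(x₁, y₁) = (26, 5);  26² − 27·5² = 1 ✓
(26+5√27)^2 = 1351 + 260√27
(26+5√27)^3 = 70226 + 13515√27
(26+5√27)^4 = 3650401 + 702520√27

26 5
1351 260
70226 13515
3650401 702520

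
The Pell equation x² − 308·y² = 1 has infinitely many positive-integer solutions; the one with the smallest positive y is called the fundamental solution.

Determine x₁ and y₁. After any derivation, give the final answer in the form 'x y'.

351 20

d=308: √d = [17; 1,1,4,1,1,34] (ℓ=6, even), read p_5/q_5
step 0: (17, 1)  from 17·(1,0) + (0,1)
step 1: (18, 1)  from 1·(17,1) + (1,0)
…
step 3: (158, 9)  from 4·(35,2) + (18,1)
step 4: (193, 11)  from 1·(158,9) + (35,2)
step 5: (351, 20)  from 1·(193,11) + (158,9)
→ (351, 20).  Check: 351²=123201, 308·20²=123200, difference 1.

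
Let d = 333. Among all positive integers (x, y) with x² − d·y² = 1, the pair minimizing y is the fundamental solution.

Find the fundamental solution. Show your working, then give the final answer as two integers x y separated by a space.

73 4

d=333: √d = [18; 4,36] (ℓ=2, even), read p_1/q_1
k=0  a_k=18  p_k/q_k = 18/1
k=1  a_k=4  p_k/q_k = 73/4
→ (73, 4).  Check: 73²=5329, 333·4²=5328, difference 1.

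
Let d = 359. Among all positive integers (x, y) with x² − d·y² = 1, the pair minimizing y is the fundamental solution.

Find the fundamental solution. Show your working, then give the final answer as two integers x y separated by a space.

360 19

d=359: √d = [18; 1,17,1,36] (ℓ=4, even), read p_3/q_3
a_0=18:  p_0=18·1+0=18,  q_0=18·0+1=1
…
a_2=17:  p_2=17·19+18=341,  q_2=17·1+1=18
a_3=1:  p_3=1·341+19=360,  q_3=1·18+1=19
fundamental: x₁=360, y₁=19  (since 129600 − 359·361 = 1)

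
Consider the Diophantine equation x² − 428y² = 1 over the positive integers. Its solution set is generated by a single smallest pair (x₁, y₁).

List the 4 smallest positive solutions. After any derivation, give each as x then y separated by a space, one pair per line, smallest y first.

d=428: √d = [20; 1,2,4,1,5,10,5,1,4,2,1,40] (ℓ=12, even), read p_11/q_11
a_0=20:  p_0=20·1+0=20,  q_0=20·0+1=1
…
a_2=2:  p_2=2·21+20=62,  q_2=2·1+1=3
a_3=4:  p_3=4·62+21=269,  q_3=4·3+1=13
a_4=1:  p_4=1·269+62=331,  q_4=1·13+3=16
a_5=5:  p_5=5·331+269=1924,  q_5=5·16+13=93
a_6=10:  p_6=10·1924+331=19571,  q_6=10·93+16=946
a_7=5:  p_7=5·19571+1924=99779,  q_7=5·946+93=4823
a_8=1:  p_8=1·99779+19571=119350,  q_8=1·4823+946=5769
a_9=4:  p_9=4·119350+99779=577179,  q_9=4·5769+4823=27899
a_10=2:  p_10=2·577179+119350=1273708,  q_10=2·27899+5769=61567
a_11=1:  p_11=1·1273708+577179=1850887,  q_11=1·61567+27899=89466
→ (1850887, 89466).  Check: 1850887²=3425782686769, 428·89466²=3425782686768, difference 1.
(x_2, y_2) = (1850887·1850887 + 428·89466·89466, 1850887·89466 + 89466·1850887) = (6851565373537, 331182912684)
(x_3, y_3) = (1850887·6851565373537 + 428·89466·331182912684, 1850887·331182912684 + 89466·6851565373537) = (25362946559057703751, 1225964295417811950)
(x_4, y_4) = (1850887·25362946559057703751 + 428·89466·1225964295417811950, 1850887·1225964295417811950 + 89466·25362946559057703751) = (93887896135702420679780737, 4538242753705644230486616)

1850887 89466
6851565373537 331182912684
25362946559057703751 1225964295417811950
93887896135702420679780737 4538242753705644230486616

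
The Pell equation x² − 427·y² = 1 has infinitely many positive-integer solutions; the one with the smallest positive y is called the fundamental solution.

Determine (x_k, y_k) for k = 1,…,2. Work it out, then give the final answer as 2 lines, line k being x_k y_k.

62 3
7687 372

d=427: √d = [20; 1,1,1,40] (ℓ=4, even), read p_3/q_3
k=0  a_k=20  p_k/q_k = 20/1
…
k=2  a_k=1  p_k/q_k = 41/2
k=3  a_k=1  p_k/q_k = 62/3
→ (62, 3).  Check: 62²=3844, 427·3²=3843, difference 1.
k=2:  x_2 = 62·62+427·3·3 = 7687,  y_2 = 62·3+3·62 = 372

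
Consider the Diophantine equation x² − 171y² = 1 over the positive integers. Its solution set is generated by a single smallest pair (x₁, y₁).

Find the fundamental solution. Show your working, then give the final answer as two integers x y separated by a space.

√171 → a₀=13, period (13,26); ℓ=2 even so k=1
step 0: (13, 1)  from 13·(1,0) + (0,1)
step 1: (170, 13)  from 13·(13,1) + (1,0)
fundamental: x₁=170, y₁=13  (since 28900 − 171·169 = 1)

170 13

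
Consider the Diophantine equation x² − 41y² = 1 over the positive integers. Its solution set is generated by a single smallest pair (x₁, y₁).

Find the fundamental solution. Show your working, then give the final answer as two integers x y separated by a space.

2049 320

[6; 2,2,12] for √41; ℓ=3 ⇒ convergent index 5
step 0: (6, 1)  from 6·(1,0) + (0,1)
step 1: (13, 2)  from 2·(6,1) + (1,0)
step 2: (32, 5)  from 2·(13,2) + (6,1)
…
step 4: (826, 129)  from 2·(397,62) + (32,5)
step 5: (2049, 320)  from 2·(826,129) + (397,62)
(x₁, y₁) = (2049, 320);  2049² − 41·320² = 1 ✓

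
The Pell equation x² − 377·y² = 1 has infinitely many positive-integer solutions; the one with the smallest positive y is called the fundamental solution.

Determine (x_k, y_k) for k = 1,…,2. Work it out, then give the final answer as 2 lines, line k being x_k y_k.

[19; 2,2,2,38] for √377; ℓ=4 ⇒ convergent index 3
step 0: (19, 1)  from 19·(1,0) + (0,1)
step 1: (39, 2)  from 2·(19,1) + (1,0)
step 2: (97, 5)  from 2·(39,2) + (19,1)
step 3: (233, 12)  from 2·(97,5) + (39,2)
→ (233, 12).  Check: 233²=54289, 377·12²=54288, difference 1.
n=2: (233,12)∘(233,12) = (233·233+377·12·12, 233·12+12·233) = (108577,5592)

233 12
108577 5592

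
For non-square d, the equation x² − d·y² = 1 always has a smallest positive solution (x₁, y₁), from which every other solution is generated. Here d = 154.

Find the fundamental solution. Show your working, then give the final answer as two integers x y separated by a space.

d=154: √d = [12; 2,2,3,1,2,1,3,2,2,24] (ℓ=10, even), read p_9/q_9
step 0: (12, 1)  from 12·(1,0) + (0,1)
step 1: (25, 2)  from 2·(12,1) + (1,0)
…
step 3: (211, 17)  from 3·(62,5) + (25,2)
step 4: (273, 22)  from 1·(211,17) + (62,5)
step 5: (757, 61)  from 2·(273,22) + (211,17)
step 6: (1030, 83)  from 1·(757,61) + (273,22)
…
step 8: (8724, 703)  from 2·(3847,310) + (1030,83)
step 9: (21295, 1716)  from 2·(8724,703) + (3847,310)
(x₁, y₁) = (21295, 1716);  21295² − 154·1716² = 1 ✓

21295 1716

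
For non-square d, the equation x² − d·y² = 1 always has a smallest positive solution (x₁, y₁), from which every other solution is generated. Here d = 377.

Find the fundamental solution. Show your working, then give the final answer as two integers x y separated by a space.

[19; 2,2,2,38] for √377; ℓ=4 ⇒ convergent index 3
i=0: a=19 ⇒ p=19, q=1
i=1: a=2 ⇒ p=39, q=2
i=2: a=2 ⇒ p=97, q=5
i=3: a=2 ⇒ p=233, q=12
fundamental: x₁=233, y₁=12  (since 54289 − 377·144 = 1)

233 12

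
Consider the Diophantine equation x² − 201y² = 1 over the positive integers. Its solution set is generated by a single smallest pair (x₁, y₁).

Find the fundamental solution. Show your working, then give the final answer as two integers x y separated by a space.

515095 36332

[14; 5,1,1,1,2,…,1,5,28] for √201; ℓ=14 ⇒ convergent index 13
step 0: (14, 1)  from 14·(1,0) + (0,1)
…
step 2: (85, 6)  from 1·(71,5) + (14,1)
…
step 4: (241, 17)  from 1·(156,11) + (85,6)
step 5: (638, 45)  from 2·(241,17) + (156,11)
step 6: (879, 62)  from 1·(638,45) + (241,17)
…
step 8: (8549, 603)  from 1·(7670,541) + (879,62)
…
step 10: (33317, 2350)  from 1·(24768,1747) + (8549,603)
step 11: (58085, 4097)  from 1·(33317,2350) + (24768,1747)
step 12: (91402, 6447)  from 1·(58085,4097) + (33317,2350)
step 13: (515095, 36332)  from 5·(91402,6447) + (58085,4097)
→ (515095, 36332).  Check: 515095²=265322859025, 201·36332²=265322859024, difference 1.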